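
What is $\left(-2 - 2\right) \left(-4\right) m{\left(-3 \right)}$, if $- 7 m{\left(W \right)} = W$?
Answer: $\frac{48}{7} \approx 6.8571$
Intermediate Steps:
$m{\left(W \right)} = - \frac{W}{7}$
$\left(-2 - 2\right) \left(-4\right) m{\left(-3 \right)} = \left(-2 - 2\right) \left(-4\right) \left(\left(- \frac{1}{7}\right) \left(-3\right)\right) = \left(-2 - 2\right) \left(-4\right) \frac{3}{7} = \left(-4\right) \left(-4\right) \frac{3}{7} = 16 \cdot \frac{3}{7} = \frac{48}{7}$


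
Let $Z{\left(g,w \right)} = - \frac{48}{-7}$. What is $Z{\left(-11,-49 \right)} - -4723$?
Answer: $\frac{33109}{7} \approx 4729.9$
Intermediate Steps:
$Z{\left(g,w \right)} = \frac{48}{7}$ ($Z{\left(g,w \right)} = \left(-48\right) \left(- \frac{1}{7}\right) = \frac{48}{7}$)
$Z{\left(-11,-49 \right)} - -4723 = \frac{48}{7} - -4723 = \frac{48}{7} + 4723 = \frac{33109}{7}$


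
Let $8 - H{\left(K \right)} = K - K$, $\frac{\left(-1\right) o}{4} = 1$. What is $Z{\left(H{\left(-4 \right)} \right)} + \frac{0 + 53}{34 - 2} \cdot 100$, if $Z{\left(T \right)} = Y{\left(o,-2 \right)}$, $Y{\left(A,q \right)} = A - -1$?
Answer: $\frac{1301}{8} \approx 162.63$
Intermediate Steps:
$o = -4$ ($o = \left(-4\right) 1 = -4$)
$H{\left(K \right)} = 8$ ($H{\left(K \right)} = 8 - \left(K - K\right) = 8 - 0 = 8 + 0 = 8$)
$Y{\left(A,q \right)} = 1 + A$ ($Y{\left(A,q \right)} = A + 1 = 1 + A$)
$Z{\left(T \right)} = -3$ ($Z{\left(T \right)} = 1 - 4 = -3$)
$Z{\left(H{\left(-4 \right)} \right)} + \frac{0 + 53}{34 - 2} \cdot 100 = -3 + \frac{0 + 53}{34 - 2} \cdot 100 = -3 + \frac{53}{32} \cdot 100 = -3 + \frac{1325}{8} = \frac{1301}{8}$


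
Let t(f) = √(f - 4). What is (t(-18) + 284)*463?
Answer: 131492 + 463*I*√22 ≈ 1.3149e+5 + 2171.7*I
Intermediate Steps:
t(f) = √(-4 + f)
(t(-18) + 284)*463 = (√(-4 - 18) + 284)*463 = (√(-22) + 284)*463 = (I*√22 + 284)*463 = (284 + I*√22)*463 = 131492 + 463*I*√22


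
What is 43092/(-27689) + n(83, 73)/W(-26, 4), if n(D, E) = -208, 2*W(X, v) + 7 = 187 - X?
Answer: -10197788/2851967 ≈ -3.5757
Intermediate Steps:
W(X, v) = 90 - X/2 (W(X, v) = -7/2 + (187 - X)/2 = -7/2 + (187/2 - X/2) = 90 - X/2)
43092/(-27689) + n(83, 73)/W(-26, 4) = 43092/(-27689) - 208/(90 - 1/2*(-26)) = 43092*(-1/27689) - 208/(90 + 13) = -43092/27689 - 208/103 = -10197788/2851967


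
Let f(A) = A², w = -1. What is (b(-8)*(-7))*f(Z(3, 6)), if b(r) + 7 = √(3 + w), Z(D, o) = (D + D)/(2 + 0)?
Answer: 441 - 63*√2 ≈ 351.90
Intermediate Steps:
Z(D, o) = D (Z(D, o) = (2*D)/2 = (2*D)*(½) = D)
b(r) = -7 + √2 (b(r) = -7 + √(3 - 1) = -7 + √2)
(b(-8)*(-7))*f(Z(3, 6)) = ((-7 + √2)*(-7))*3² = (49 - 7*√2)*9 = 441 - 63*√2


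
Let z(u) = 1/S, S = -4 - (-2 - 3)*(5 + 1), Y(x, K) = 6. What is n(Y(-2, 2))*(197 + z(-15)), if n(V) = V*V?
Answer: 92214/13 ≈ 7093.4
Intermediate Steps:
S = 26 (S = -4 - (-5)*6 = -4 - 1*(-30) = -4 + 30 = 26)
n(V) = V**2
z(u) = 1/26
n(Y(-2, 2))*(197 + z(-15)) = 6**2*(197 + 1/26) = 36*(5123/26) = 92214/13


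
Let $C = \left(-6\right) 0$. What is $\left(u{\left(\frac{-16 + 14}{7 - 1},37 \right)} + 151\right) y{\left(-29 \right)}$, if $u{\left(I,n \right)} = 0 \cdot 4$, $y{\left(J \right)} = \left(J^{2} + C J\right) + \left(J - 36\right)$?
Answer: $117176$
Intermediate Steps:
$C = 0$
$y{\left(J \right)} = -36 + J + J^{2}$ ($y{\left(J \right)} = \left(J^{2} + 0 J\right) + \left(J - 36\right) = \left(J^{2} + 0\right) + \left(-36 + J\right) = J^{2} + \left(-36 + J\right) = -36 + J + J^{2}$)
$u{\left(I,n \right)} = 0$
$\left(u{\left(\frac{-16 + 14}{7 - 1},37 \right)} + 151\right) y{\left(-29 \right)} = \left(0 + 151\right) \left(-36 - 29 + \left(-29\right)^{2}\right) = 151 \left(-36 - 29 + 841\right) = 151 \cdot 776 = 117176$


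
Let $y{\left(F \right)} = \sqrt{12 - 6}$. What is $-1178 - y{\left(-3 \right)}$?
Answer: $-1178 - \sqrt{6} \approx -1180.4$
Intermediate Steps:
$y{\left(F \right)} = \sqrt{6}$
$-1178 - y{\left(-3 \right)} = -1178 - \sqrt{6}$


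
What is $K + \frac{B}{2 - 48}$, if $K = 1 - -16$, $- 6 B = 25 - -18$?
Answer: $\frac{4735}{276} \approx 17.156$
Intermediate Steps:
$B = - \frac{43}{6}$ ($B = - \frac{25 - -18}{6} = - \frac{25 + 18}{6} = \left(- \frac{1}{6}\right) 43 = - \frac{43}{6} \approx -7.1667$)
$K = 17$ ($K = 1 + 16 = 17$)
$K + \frac{B}{2 - 48} = 17 + \frac{1}{2 - 48} \left(- \frac{43}{6}\right) = 17 + \frac{1}{-46} \left(- \frac{43}{6}\right) = 17 - - \frac{43}{276} = 17 + \frac{43}{276} = \frac{4735}{276}$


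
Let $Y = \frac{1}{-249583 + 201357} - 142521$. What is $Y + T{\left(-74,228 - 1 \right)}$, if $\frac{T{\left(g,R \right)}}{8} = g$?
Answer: $- \frac{6901767539}{48226} \approx -1.4311 \cdot 10^{5}$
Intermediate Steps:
$T{\left(g,R \right)} = 8 g$
$Y = - \frac{6873217747}{48226}$ ($Y = \frac{1}{-48226} - 142521 = - \frac{1}{48226} - 142521 = - \frac{6873217747}{48226} \approx -1.4252 \cdot 10^{5}$)
$Y + T{\left(-74,228 - 1 \right)} = - \frac{6873217747}{48226} + 8 \left(-74\right) = - \frac{6873217747}{48226} - 592 = - \frac{6901767539}{48226}$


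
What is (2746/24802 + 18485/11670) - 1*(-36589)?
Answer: 1059078652205/28943934 ≈ 36591.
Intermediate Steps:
(2746/24802 + 18485/11670) - 1*(-36589) = (2746*(1/24802) + 18485*(1/11670)) + 36589 = (1373/12401 + 3697/2334) + 36589 = 49051079/28943934 + 36589 = 1059078652205/28943934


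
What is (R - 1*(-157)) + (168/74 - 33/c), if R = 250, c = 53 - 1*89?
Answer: 182123/444 ≈ 410.19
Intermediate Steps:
c = -36 (c = 53 - 89 = -36)
(R - 1*(-157)) + (168/74 - 33/c) = (250 - 1*(-157)) + (168/74 - 33/(-36)) = (250 + 157) + (168*(1/74) - 33*(-1/36)) = 407 + (84/37 + 11/12) = 407 + 1415/444 = 182123/444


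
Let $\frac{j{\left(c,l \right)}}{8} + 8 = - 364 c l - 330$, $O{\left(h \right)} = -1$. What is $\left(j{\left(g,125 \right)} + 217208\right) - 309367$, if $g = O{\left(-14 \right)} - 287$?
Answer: $104737137$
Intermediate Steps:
$g = -288$ ($g = -1 - 287 = -288$)
$j{\left(c,l \right)} = -2704 - 2912 c l$ ($j{\left(c,l \right)} = -64 + 8 \left(- 364 c l - 330\right) = -64 + 8 \left(-330 - 364 c l\right) = -64 - \left(2640 + 2912 c l\right) = -2704 - 2912 c l$)
$\left(j{\left(g,125 \right)} + 217208\right) - 309367 = \left(\left(-2704 - \left(-838656\right) 125\right) + 217208\right) - 309367 = \left(\left(-2704 + 104832000\right) + 217208\right) - 309367 = \left(104829296 + 217208\right) - 309367 = 105046504 - 309367 = 104737137$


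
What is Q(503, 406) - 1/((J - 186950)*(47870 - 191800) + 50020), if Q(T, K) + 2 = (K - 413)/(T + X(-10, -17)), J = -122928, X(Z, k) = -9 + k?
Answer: -42861359728637/21274577097120 ≈ -2.0147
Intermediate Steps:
Q(T, K) = -2 + (-413 + K)/(-26 + T) (Q(T, K) = -2 + (K - 413)/(T + (-9 - 17)) = -2 + (-413 + K)/(T - 26) = -2 + (-413 + K)/(-26 + T))
Q(503, 406) - 1/((J - 186950)*(47870 - 191800) + 50020) = (-361 + 406 - 2*503)/(-26 + 503) - 1/((-122928 - 186950)*(47870 - 191800) + 50020) = (-361 + 406 - 1006)/477 - 1/(-309878*(-143930) + 50020) = (1/477)*(-961) - 1/(44600740540 + 50020) = -961/477 - 1/44600790560 = -42861359728637/21274577097120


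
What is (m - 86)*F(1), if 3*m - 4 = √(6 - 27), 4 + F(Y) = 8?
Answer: -1016/3 + 4*I*√21/3 ≈ -338.67 + 6.1101*I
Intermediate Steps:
F(Y) = 4 (F(Y) = -4 + 8 = 4)
m = 4/3 + I*√21/3 (m = 4/3 + √(6 - 27)/3 = 4/3 + √(-21)/3 = 4/3 + (I*√21)/3 = 4/3 + I*√21/3 ≈ 1.3333 + 1.5275*I)
(m - 86)*F(1) = ((4/3 + I*√21/3) - 86)*4 = (-254/3 + I*√21/3)*4 = -1016/3 + 4*I*√21/3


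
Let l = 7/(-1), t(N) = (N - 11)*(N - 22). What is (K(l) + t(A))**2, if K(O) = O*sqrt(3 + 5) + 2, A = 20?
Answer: 648 + 448*sqrt(2) ≈ 1281.6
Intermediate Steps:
t(N) = (-22 + N)*(-11 + N) (t(N) = (-11 + N)*(-22 + N) = (-22 + N)*(-11 + N))
l = -7 (l = 7*(-1) = -7)
K(O) = 2 + 2*O*sqrt(2) (K(O) = O*sqrt(8) + 2 = O*(2*sqrt(2)) + 2 = 2*O*sqrt(2) + 2 = 2 + 2*O*sqrt(2))
(K(l) + t(A))**2 = ((2 + 2*(-7)*sqrt(2)) + (242 + 20**2 - 33*20))**2 = ((2 - 14*sqrt(2)) + (242 + 400 - 660))**2 = ((2 - 14*sqrt(2)) - 18)**2 = (-16 - 14*sqrt(2))**2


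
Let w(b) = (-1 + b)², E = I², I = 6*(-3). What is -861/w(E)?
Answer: -861/104329 ≈ -0.0082527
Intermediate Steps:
I = -18
E = 324 (E = (-18)² = 324)
-861/w(E) = -861/(-1 + 324)² = -861/(323²) = -861/104329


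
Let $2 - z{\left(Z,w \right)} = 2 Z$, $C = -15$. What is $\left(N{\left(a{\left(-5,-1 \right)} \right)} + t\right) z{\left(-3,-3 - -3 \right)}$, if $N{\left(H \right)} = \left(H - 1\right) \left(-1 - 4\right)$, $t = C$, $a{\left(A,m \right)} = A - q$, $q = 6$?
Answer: $360$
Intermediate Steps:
$z{\left(Z,w \right)} = 2 - 2 Z$
$a{\left(A,m \right)} = -6 + A$ ($a{\left(A,m \right)} = A - 6 = -6 + A$)
$t = -15$
$N{\left(H \right)} = 5 - 5 H$ ($N{\left(H \right)} = \left(-1 + H\right) \left(-5\right) = 5 - 5 H$)
$\left(N{\left(a{\left(-5,-1 \right)} \right)} + t\right) z{\left(-3,-3 - -3 \right)} = \left(\left(5 - 5 \left(-6 - 5\right)\right) - 15\right) \left(2 - -6\right) = \left(\left(5 - -55\right) - 15\right) \left(2 + 6\right) = \left(\left(5 + 55\right) - 15\right) 8 = \left(60 - 15\right) 8 = 45 \cdot 8 = 360$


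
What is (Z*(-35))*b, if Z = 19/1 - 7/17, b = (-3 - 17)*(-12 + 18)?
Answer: 1327200/17 ≈ 78071.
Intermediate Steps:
b = -120 (b = -20*6 = -120)
Z = 316/17 (Z = 19*1 - 7*1/17 = 19 - 7/17 = 316/17 ≈ 18.588)
(Z*(-35))*b = ((316/17)*(-35))*(-120) = -11060/17*(-120) = 1327200/17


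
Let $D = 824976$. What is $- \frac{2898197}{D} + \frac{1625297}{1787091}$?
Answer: $- \frac{75264916805}{28907984016} \approx -2.6036$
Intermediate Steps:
$- \frac{2898197}{D} + \frac{1625297}{1787091} = - \frac{2898197}{824976} + \frac{1625297}{1787091} = - \frac{75264916805}{28907984016}$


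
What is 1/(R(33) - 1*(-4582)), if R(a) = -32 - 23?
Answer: 1/4527 ≈ 0.00022090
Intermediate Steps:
R(a) = -55
1/(R(33) - 1*(-4582)) = 1/(-55 - 1*(-4582)) = 1/(-55 + 4582) = 1/4527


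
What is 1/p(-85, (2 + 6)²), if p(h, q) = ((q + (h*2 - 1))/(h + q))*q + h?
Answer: 21/5063 ≈ 0.0041477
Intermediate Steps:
p(h, q) = h + q*(-1 + q + 2*h)/(h + q) (p(h, q) = ((q + (2*h - 1))/(h + q))*q + h = ((q + (-1 + 2*h))/(h + q))*q + h = ((-1 + q + 2*h)/(h + q))*q + h = q*(-1 + q + 2*h)/(h + q) + h = h + q*(-1 + q + 2*h)/(h + q))
1/p(-85, (2 + 6)²) = 1/(((-85)² + ((2 + 6)²)² - (2 + 6)² + 3*(-85)*(2 + 6)²)/(-85 + (2 + 6)²)) = 1/((7225 + (8²)² - 1*8² + 3*(-85)*8²)/(-85 + 8²)) = 1/((7225 + 64² - 1*64 + 3*(-85)*64)/(-85 + 64)) = 1/((7225 + 4096 - 64 - 16320)/(-21)) = 1/(-1/21*(-5063)) = 1/(5063/21) = 21/5063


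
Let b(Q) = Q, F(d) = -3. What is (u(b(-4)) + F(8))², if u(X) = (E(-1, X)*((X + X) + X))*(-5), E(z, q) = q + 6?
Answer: 13689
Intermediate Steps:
E(z, q) = 6 + q
u(X) = -15*X*(6 + X) (u(X) = ((6 + X)*((X + X) + X))*(-5) = ((6 + X)*(2*X + X))*(-5) = ((6 + X)*(3*X))*(-5) = (3*X*(6 + X))*(-5) = -15*X*(6 + X))
(u(b(-4)) + F(8))² = (-15*(-4)*(6 - 4) - 3)² = (-15*(-4)*2 - 3)² = (120 - 3)² = 117² = 13689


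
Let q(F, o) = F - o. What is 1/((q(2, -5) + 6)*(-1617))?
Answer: -1/21021 ≈ -4.7571e-5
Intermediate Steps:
1/((q(2, -5) + 6)*(-1617)) = 1/(((2 - 1*(-5)) + 6)*(-1617)) = 1/(((2 + 5) + 6)*(-1617)) = 1/((7 + 6)*(-1617)) = 1/(13*(-1617)) = 1/(-21021) = -1/21021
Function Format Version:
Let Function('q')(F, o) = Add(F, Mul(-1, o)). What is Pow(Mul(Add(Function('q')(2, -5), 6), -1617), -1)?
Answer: Rational(-1, 21021) ≈ -4.7571e-5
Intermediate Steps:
Pow(Mul(Add(Function('q')(2, -5), 6), -1617), -1) = Pow(Mul(Add(Add(2, Mul(-1, -5)), 6), -1617), -1) = Pow(Mul(Add(Add(2, 5), 6), -1617), -1) = Pow(Mul(Add(7, 6), -1617), -1) = Pow(Mul(13, -1617), -1) = Pow(-21021, -1) = Rational(-1, 21021)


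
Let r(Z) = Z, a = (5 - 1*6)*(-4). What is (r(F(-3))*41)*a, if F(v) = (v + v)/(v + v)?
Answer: 164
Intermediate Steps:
F(v) = 1 (F(v) = (2*v)/((2*v)) = (2*v)*(1/(2*v)) = 1)
a = 4 (a = (5 - 6)*(-4) = -1*(-4) = 4)
(r(F(-3))*41)*a = (1*41)*4 = 41*4 = 164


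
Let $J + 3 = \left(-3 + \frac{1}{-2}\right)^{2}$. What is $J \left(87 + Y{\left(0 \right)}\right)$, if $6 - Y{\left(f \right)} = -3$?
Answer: $888$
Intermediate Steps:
$J = \frac{37}{4}$ ($J = -3 + \left(-3 + \frac{1}{-2}\right)^{2} = -3 + \left(-3 - \frac{1}{2}\right)^{2} = -3 + \left(- \frac{7}{2}\right)^{2} = -3 + \frac{49}{4} = \frac{37}{4} \approx 9.25$)
$Y{\left(f \right)} = 9$ ($Y{\left(f \right)} = 6 - -3 = 6 + 3 = 9$)
$J \left(87 + Y{\left(0 \right)}\right) = \frac{37 \left(87 + 9\right)}{4} = \frac{37}{4} \cdot 96 = 888$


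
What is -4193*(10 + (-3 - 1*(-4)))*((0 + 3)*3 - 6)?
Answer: -138369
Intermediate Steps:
-4193*(10 + (-3 - 1*(-4)))*((0 + 3)*3 - 6) = -4193*(10 + (-3 + 4))*(3*3 - 6) = -4193*(10 + 1)*(9 - 6) = -46123*3 = -4193*33 = -138369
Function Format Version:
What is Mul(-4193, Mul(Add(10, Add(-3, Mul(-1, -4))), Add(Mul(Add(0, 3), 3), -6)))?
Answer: -138369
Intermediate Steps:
Mul(-4193, Mul(Add(10, Add(-3, Mul(-1, -4))), Add(Mul(Add(0, 3), 3), -6))) = Mul(-4193, Mul(Add(10, Add(-3, 4)), Add(Mul(3, 3), -6))) = Mul(-4193, Mul(Add(10, 1), Add(9, -6))) = Mul(-4193, Mul(11, 3)) = Mul(-4193, 33) = -138369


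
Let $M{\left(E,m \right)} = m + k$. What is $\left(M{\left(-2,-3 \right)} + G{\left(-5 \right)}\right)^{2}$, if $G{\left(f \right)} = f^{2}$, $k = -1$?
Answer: $441$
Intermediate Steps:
$M{\left(E,m \right)} = -1 + m$ ($M{\left(E,m \right)} = m - 1 = -1 + m$)
$\left(M{\left(-2,-3 \right)} + G{\left(-5 \right)}\right)^{2} = \left(\left(-1 - 3\right) + \left(-5\right)^{2}\right)^{2} = \left(-4 + 25\right)^{2} = 21^{2} = 441$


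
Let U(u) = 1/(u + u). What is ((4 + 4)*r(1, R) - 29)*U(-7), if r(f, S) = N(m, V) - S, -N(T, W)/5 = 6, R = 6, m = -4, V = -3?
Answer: 317/14 ≈ 22.643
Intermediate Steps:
U(u) = 1/(2*u)
N(T, W) = -30 (N(T, W) = -5*6 = -30)
r(f, S) = -30 - S
((4 + 4)*r(1, R) - 29)*U(-7) = ((4 + 4)*(-30 - 1*6) - 29)*((½)/(-7)) = (8*(-30 - 6) - 29)*((½)*(-⅐)) = (8*(-36) - 29)*(-1/14) = (-288 - 29)*(-1/14) = -317*(-1/14) = 317/14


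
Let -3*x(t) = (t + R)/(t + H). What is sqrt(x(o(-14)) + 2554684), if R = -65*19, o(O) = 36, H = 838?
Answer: sqrt(17563159300434)/2622 ≈ 1598.3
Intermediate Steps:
R = -1235
x(t) = -(-1235 + t)/(3*(838 + t)) (x(t) = -(t - 1235)/(3*(t + 838)) = -(-1235 + t)/(3*(838 + t)))
sqrt(x(o(-14)) + 2554684) = sqrt((1235 - 1*36)/(3*(838 + 36)) + 2554684) = sqrt((1/3)*(1235 - 36)/874 + 2554684) = sqrt((1/3)*(1/874)*1199 + 2554684) = sqrt(1199/2622 + 2554684) = sqrt(6698382647/2622) = sqrt(17563159300434)/2622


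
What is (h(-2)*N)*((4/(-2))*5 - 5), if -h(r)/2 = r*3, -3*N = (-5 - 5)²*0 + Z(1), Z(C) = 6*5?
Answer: 1800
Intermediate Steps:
Z(C) = 30
N = -10 (N = -((-5 - 5)²*0 + 30)/3 = -((-10)²*0 + 30)/3 = -(100*0 + 30)/3 = -(0 + 30)/3 = -⅓*30 = -10)
h(r) = -6*r (h(r) = -2*r*3 = -6*r)
(h(-2)*N)*((4/(-2))*5 - 5) = (-6*(-2)*(-10))*((4/(-2))*5 - 5) = (12*(-10))*((4*(-½))*5 - 5) = -120*(-2*5 - 5) = -120*(-10 - 5) = -120*(-15) = 1800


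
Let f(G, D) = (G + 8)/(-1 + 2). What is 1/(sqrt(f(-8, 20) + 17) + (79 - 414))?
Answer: -335/112208 - sqrt(17)/112208 ≈ -0.0030223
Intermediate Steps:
f(G, D) = 8 + G (f(G, D) = (8 + G)/1 = (8 + G)*1 = 8 + G)
1/(sqrt(f(-8, 20) + 17) + (79 - 414)) = 1/(sqrt((8 - 8) + 17) + (79 - 414)) = 1/(sqrt(0 + 17) - 335) = 1/(sqrt(17) - 335) = 1/(-335 + sqrt(17))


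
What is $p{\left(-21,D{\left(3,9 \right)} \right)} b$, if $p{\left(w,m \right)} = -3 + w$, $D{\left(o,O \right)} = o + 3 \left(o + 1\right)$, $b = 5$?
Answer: $-120$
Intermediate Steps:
$D{\left(o,O \right)} = 3 + 4 o$ ($D{\left(o,O \right)} = o + 3 \left(1 + o\right) = o + \left(3 + 3 o\right) = 3 + 4 o$)
$p{\left(-21,D{\left(3,9 \right)} \right)} b = \left(-3 - 21\right) 5 = \left(-24\right) 5 = -120$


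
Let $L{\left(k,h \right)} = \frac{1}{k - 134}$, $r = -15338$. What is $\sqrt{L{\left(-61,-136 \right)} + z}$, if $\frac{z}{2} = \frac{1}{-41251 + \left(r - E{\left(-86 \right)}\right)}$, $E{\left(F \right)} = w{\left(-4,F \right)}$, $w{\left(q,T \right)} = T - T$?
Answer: $\frac{i \sqrt{45931405}}{94315} \approx 0.071858 i$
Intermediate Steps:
$w{\left(q,T \right)} = 0$
$E{\left(F \right)} = 0$
$L{\left(k,h \right)} = \frac{1}{-134 + k}$
$z = - \frac{2}{56589}$ ($z = \frac{2}{-41251 - 15338} = \frac{2}{-56589} = 2 \left(- \frac{1}{56589}\right) = - \frac{2}{56589} \approx -3.5343 \cdot 10^{-5}$)
$\sqrt{L{\left(-61,-136 \right)} + z} = \sqrt{\frac{1}{-134 - 61} - \frac{2}{56589}} = \sqrt{\frac{1}{-195} - \frac{2}{56589}} = \sqrt{- \frac{1}{195} - \frac{2}{56589}} = \sqrt{- \frac{487}{94315}} = \frac{i \sqrt{45931405}}{94315}$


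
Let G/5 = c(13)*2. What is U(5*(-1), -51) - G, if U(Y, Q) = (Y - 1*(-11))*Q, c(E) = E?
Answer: -436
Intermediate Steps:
G = 130 (G = 5*(13*2) = 5*26 = 130)
U(Y, Q) = Q*(11 + Y) (U(Y, Q) = (Y + 11)*Q = (11 + Y)*Q = Q*(11 + Y))
U(5*(-1), -51) - G = -51*(11 + 5*(-1)) - 1*130 = -51*(11 - 5) - 130 = -51*6 - 130 = -306 - 130 = -436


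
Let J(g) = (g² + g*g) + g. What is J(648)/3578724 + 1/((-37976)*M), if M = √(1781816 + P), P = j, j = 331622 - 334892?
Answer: 23346/99409 - √1778546/67542062896 ≈ 0.23485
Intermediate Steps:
j = -3270
P = -3270
M = √1778546 (M = √(1781816 - 3270) = √1778546 ≈ 1333.6)
J(g) = g + 2*g² (J(g) = (g² + g²) + g = 2*g² + g = g + 2*g²)
J(648)/3578724 + 1/((-37976)*M) = (648*(1 + 2*648))/3578724 + 1/((-37976)*(√1778546)) = (648*(1 + 1296))*(1/3578724) - √1778546/67542062896 = (648*1297)*(1/3578724) - √1778546/67542062896 = 840456*(1/3578724) - √1778546/67542062896 = 23346/99409 - √1778546/67542062896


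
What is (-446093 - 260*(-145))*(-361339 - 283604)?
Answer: 263390206599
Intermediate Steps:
(-446093 - 260*(-145))*(-361339 - 283604) = (-446093 + 37700)*(-644943) = -408393*(-644943) = 263390206599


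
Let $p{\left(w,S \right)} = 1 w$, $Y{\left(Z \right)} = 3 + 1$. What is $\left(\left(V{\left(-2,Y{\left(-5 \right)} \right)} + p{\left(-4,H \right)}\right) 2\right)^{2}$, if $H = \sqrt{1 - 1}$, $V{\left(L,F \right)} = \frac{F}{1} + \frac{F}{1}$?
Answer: $64$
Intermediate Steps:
$Y{\left(Z \right)} = 4$
$V{\left(L,F \right)} = 2 F$ ($V{\left(L,F \right)} = F 1 + F 1 = F + F = 2 F$)
$H = 0$ ($H = \sqrt{0} = 0$)
$p{\left(w,S \right)} = w$
$\left(\left(V{\left(-2,Y{\left(-5 \right)} \right)} + p{\left(-4,H \right)}\right) 2\right)^{2} = \left(\left(2 \cdot 4 - 4\right) 2\right)^{2} = \left(\left(8 - 4\right) 2\right)^{2} = \left(4 \cdot 2\right)^{2} = 8^{2} = 64$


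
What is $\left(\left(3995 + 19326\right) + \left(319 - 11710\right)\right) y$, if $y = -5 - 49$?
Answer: $-644220$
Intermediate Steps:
$y = -54$ ($y = -5 - 49 = -54$)
$\left(\left(3995 + 19326\right) + \left(319 - 11710\right)\right) y = \left(\left(3995 + 19326\right) + \left(319 - 11710\right)\right) \left(-54\right) = \left(23321 - 11391\right) \left(-54\right) = 11930 \left(-54\right) = -644220$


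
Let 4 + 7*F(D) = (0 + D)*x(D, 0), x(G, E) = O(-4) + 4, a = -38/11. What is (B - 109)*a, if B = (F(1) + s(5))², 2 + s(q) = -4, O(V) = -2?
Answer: 129390/539 ≈ 240.06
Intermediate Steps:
s(q) = -6 (s(q) = -2 - 4 = -6)
a = -38/11 (a = -38*1/11 = -38/11 ≈ -3.4545)
x(G, E) = 2 (x(G, E) = -2 + 4 = 2)
F(D) = -4/7 + 2*D/7 (F(D) = -4/7 + ((0 + D)*2)/7 = -4/7 + (D*2)/7 = -4/7 + (2*D)/7 = -4/7 + 2*D/7)
B = 1936/49 (B = ((-4/7 + (2/7)*1) - 6)² = ((-4/7 + 2/7) - 6)² = (-2/7 - 6)² = (-44/7)² = 1936/49 ≈ 39.510)
(B - 109)*a = (1936/49 - 109)*(-38/11) = -3405/49*(-38/11) = 129390/539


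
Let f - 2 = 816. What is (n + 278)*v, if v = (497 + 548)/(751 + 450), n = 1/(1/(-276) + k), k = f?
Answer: 65587859590/271146167 ≈ 241.89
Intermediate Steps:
f = 818 (f = 2 + 816 = 818)
k = 818
n = 276/225767 (n = 1/(1/(-276) + 818) = 1/(-1/276 + 818) = 1/(225767/276) = 276/225767 ≈ 0.0012225)
v = 1045/1201 ≈ 0.87011
(n + 278)*v = (276/225767 + 278)*(1045/1201) = (62763502/225767)*(1045/1201) = 65587859590/271146167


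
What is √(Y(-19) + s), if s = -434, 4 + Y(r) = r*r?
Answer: I*√77 ≈ 8.775*I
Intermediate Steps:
Y(r) = -4 + r² (Y(r) = -4 + r*r = -4 + r²)
√(Y(-19) + s) = √((-4 + (-19)²) - 434) = √((-4 + 361) - 434) = √(357 - 434) = √(-77) = I*√77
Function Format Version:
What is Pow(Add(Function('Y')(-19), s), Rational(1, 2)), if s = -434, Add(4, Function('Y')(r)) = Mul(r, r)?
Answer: Mul(I, Pow(77, Rational(1, 2))) ≈ Mul(8.7750, I)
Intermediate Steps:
Function('Y')(r) = Add(-4, Pow(r, 2)) (Function('Y')(r) = Add(-4, Mul(r, r)) = Add(-4, Pow(r, 2)))
Pow(Add(Function('Y')(-19), s), Rational(1, 2)) = Pow(Add(Add(-4, Pow(-19, 2)), -434), Rational(1, 2)) = Pow(Add(Add(-4, 361), -434), Rational(1, 2)) = Pow(Add(357, -434), Rational(1, 2)) = Pow(-77, Rational(1, 2)) = Mul(I, Pow(77, Rational(1, 2)))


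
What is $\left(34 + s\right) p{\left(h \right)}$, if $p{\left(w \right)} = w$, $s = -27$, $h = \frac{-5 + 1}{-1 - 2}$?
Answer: $\frac{28}{3} \approx 9.3333$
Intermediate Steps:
$h = \frac{4}{3}$ ($h = - \frac{4}{-3} = \left(-4\right) \left(- \frac{1}{3}\right) = \frac{4}{3} \approx 1.3333$)
$\left(34 + s\right) p{\left(h \right)} = \left(34 - 27\right) \frac{4}{3} = 7 \cdot \frac{4}{3} = \frac{28}{3}$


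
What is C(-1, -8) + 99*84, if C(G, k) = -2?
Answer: 8314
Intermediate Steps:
C(-1, -8) + 99*84 = -2 + 99*84 = -2 + 8316 = 8314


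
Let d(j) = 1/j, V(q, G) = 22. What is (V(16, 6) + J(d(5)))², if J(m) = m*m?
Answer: 303601/625 ≈ 485.76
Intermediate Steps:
J(m) = m²
(V(16, 6) + J(d(5)))² = (22 + (1/5)²)² = (22 + (⅕)²)² = (22 + 1/25)² = (551/25)² = 303601/625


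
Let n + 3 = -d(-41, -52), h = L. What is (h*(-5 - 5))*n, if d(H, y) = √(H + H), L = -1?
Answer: -30 - 10*I*√82 ≈ -30.0 - 90.554*I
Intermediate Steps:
h = -1
d(H, y) = √2*√H (d(H, y) = √(2*H) = √2*√H)
n = -3 - I*√82 (n = -3 - √2*√(-41) = -3 - √2*I*√41 = -3 - I*√82 ≈ -3.0 - 9.0554*I)
(h*(-5 - 5))*n = (-(-5 - 5))*(-3 - I*√82) = (-1*(-10))*(-3 - I*√82) = 10*(-3 - I*√82) = -30 - 10*I*√82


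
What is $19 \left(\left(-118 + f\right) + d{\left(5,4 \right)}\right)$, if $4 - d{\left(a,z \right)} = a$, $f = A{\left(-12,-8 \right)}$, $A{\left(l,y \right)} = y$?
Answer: $-2413$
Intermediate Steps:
$f = -8$
$d{\left(a,z \right)} = 4 - a$
$19 \left(\left(-118 + f\right) + d{\left(5,4 \right)}\right) = 19 \left(\left(-118 - 8\right) + \left(4 - 5\right)\right) = 19 \left(-126 + \left(4 - 5\right)\right) = 19 \left(-126 - 1\right) = 19 \left(-127\right) = -2413$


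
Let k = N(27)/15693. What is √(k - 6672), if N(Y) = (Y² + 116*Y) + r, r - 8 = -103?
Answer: I*√1643056001490/15693 ≈ 81.681*I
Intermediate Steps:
r = -95 (r = 8 - 103 = -95)
N(Y) = -95 + Y² + 116*Y (N(Y) = (Y² + 116*Y) - 95 = -95 + Y² + 116*Y)
k = 3766/15693 (k = (-95 + 27² + 116*27)/15693 = (-95 + 729 + 3132)*(1/15693) = 3766*(1/15693) = 3766/15693 ≈ 0.23998)
√(k - 6672) = √(3766/15693 - 6672) = √(-104699930/15693) = I*√1643056001490/15693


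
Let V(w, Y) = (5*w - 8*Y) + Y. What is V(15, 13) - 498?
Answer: -514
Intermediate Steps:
V(w, Y) = -7*Y + 5*w (V(w, Y) = (-8*Y + 5*w) + Y = -7*Y + 5*w)
V(15, 13) - 498 = (-7*13 + 5*15) - 498 = (-91 + 75) - 498 = -16 - 498 = -514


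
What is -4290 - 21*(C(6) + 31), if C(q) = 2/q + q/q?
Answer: -4969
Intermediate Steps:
C(q) = 1 + 2/q (C(q) = 2/q + 1 = 1 + 2/q)
-4290 - 21*(C(6) + 31) = -4290 - 21*((2 + 6)/6 + 31) = -4290 - 21*((⅙)*8 + 31) = -4290 - 21*(4/3 + 31) = -4290 - 21*97/3 = -4290 - 1*679 = -4290 - 679 = -4969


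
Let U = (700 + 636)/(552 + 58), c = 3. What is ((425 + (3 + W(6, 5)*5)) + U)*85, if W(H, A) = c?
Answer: 2308311/61 ≈ 37841.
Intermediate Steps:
W(H, A) = 3
U = 668/305 (U = 1336/610 = 1336*(1/610) = 668/305 ≈ 2.1902)
((425 + (3 + W(6, 5)*5)) + U)*85 = ((425 + (3 + 3*5)) + 668/305)*85 = ((425 + (3 + 15)) + 668/305)*85 = ((425 + 18) + 668/305)*85 = (443 + 668/305)*85 = (135783/305)*85 = 2308311/61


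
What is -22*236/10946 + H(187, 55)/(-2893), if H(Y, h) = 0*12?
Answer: -2596/5473 ≈ -0.47433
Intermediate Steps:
H(Y, h) = 0
-22*236/10946 + H(187, 55)/(-2893) = -22*236/10946 + 0/(-2893) = -5192*1/10946 + 0*(-1/2893) = -2596/5473 + 0 = -2596/5473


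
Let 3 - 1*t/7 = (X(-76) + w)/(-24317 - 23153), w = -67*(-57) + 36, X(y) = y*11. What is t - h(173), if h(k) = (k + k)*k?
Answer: -2840441257/47470 ≈ -59837.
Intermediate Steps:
X(y) = 11*y
w = 3855 (w = 3819 + 36 = 3855)
h(k) = 2*k² (h(k) = (2*k)*k = 2*k²)
t = 1018003/47470 (t = 21 - 7*(11*(-76) + 3855)/(-24317 - 23153) = 21 - 7*(-836 + 3855)/(-47470) = 21 - 21133*(-1)/47470 = 21 - 7*(-3019/47470) = 21 + 21133/47470 = 1018003/47470 ≈ 21.445)
t - h(173) = 1018003/47470 - 2*173² = 1018003/47470 - 2*29929 = 1018003/47470 - 1*59858 = 1018003/47470 - 59858 = -2840441257/47470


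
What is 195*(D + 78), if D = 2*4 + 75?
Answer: 31395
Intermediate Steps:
D = 83 (D = 8 + 75 = 83)
195*(D + 78) = 195*(83 + 78) = 195*161 = 31395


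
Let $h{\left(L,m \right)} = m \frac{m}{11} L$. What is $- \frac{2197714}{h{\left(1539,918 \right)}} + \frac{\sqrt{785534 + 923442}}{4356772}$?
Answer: $- \frac{12087427}{648476118} + \frac{\sqrt{106811}}{1089193} \approx -0.01834$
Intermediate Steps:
$h{\left(L,m \right)} = \frac{L m^{2}}{11}$ ($h{\left(L,m \right)} = m m \frac{1}{11} L = m \frac{m}{11} L = \frac{m^{2}}{11} L = \frac{L m^{2}}{11}$)
$- \frac{2197714}{h{\left(1539,918 \right)}} + \frac{\sqrt{785534 + 923442}}{4356772} = - \frac{2197714}{\frac{1}{11} \cdot 1539 \cdot 918^{2}} + \frac{\sqrt{785534 + 923442}}{4356772} = - \frac{2197714}{\frac{1}{11} \cdot 1539 \cdot 842724} + \sqrt{1708976} \cdot \frac{1}{4356772} = - \frac{2197714}{\frac{1296952236}{11}} + 4 \sqrt{106811} \cdot \frac{1}{4356772} = \left(-2197714\right) \frac{11}{1296952236} + \frac{\sqrt{106811}}{1089193} = - \frac{12087427}{648476118} + \frac{\sqrt{106811}}{1089193}$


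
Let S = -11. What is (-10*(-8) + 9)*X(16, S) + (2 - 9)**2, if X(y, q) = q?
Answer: -930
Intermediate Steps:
(-10*(-8) + 9)*X(16, S) + (2 - 9)**2 = (-10*(-8) + 9)*(-11) + (2 - 9)**2 = (80 + 9)*(-11) + (-7)**2 = 89*(-11) + 49 = -979 + 49 = -930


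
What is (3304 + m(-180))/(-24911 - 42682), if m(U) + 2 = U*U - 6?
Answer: -35696/67593 ≈ -0.52810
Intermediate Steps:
m(U) = -8 + U² (m(U) = -2 + (U*U - 6) = -2 + (U² - 6) = -2 + (-6 + U²) = -8 + U²)
(3304 + m(-180))/(-24911 - 42682) = (3304 + (-8 + (-180)²))/(-24911 - 42682) = (3304 + (-8 + 32400))/(-67593) = (3304 + 32392)*(-1/67593) = 35696*(-1/67593) = -35696/67593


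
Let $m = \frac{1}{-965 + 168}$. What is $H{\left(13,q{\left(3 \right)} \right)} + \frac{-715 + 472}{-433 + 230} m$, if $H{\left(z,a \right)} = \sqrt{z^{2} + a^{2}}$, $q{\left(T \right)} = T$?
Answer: $- \frac{243}{161791} + \sqrt{178} \approx 13.34$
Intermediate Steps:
$m = - \frac{1}{797}$ ($m = \frac{1}{-797} = - \frac{1}{797} \approx -0.0012547$)
$H{\left(z,a \right)} = \sqrt{a^{2} + z^{2}}$
$H{\left(13,q{\left(3 \right)} \right)} + \frac{-715 + 472}{-433 + 230} m = \sqrt{3^{2} + 13^{2}} + \frac{-715 + 472}{-433 + 230} \left(- \frac{1}{797}\right) = \sqrt{9 + 169} + - \frac{243}{-203} \left(- \frac{1}{797}\right) = \sqrt{178} + \left(-243\right) \left(- \frac{1}{203}\right) \left(- \frac{1}{797}\right) = \sqrt{178} + \frac{243}{203} \left(- \frac{1}{797}\right) = \sqrt{178} - \frac{243}{161791} = - \frac{243}{161791} + \sqrt{178}$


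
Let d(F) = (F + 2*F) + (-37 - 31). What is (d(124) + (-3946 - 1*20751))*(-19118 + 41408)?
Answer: -543719970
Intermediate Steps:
d(F) = -68 + 3*F (d(F) = 3*F - 68 = -68 + 3*F)
(d(124) + (-3946 - 1*20751))*(-19118 + 41408) = ((-68 + 3*124) + (-3946 - 1*20751))*(-19118 + 41408) = ((-68 + 372) + (-3946 - 20751))*22290 = (304 - 24697)*22290 = -24393*22290 = -543719970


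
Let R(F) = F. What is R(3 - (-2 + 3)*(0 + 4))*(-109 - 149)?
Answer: 258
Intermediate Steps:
R(3 - (-2 + 3)*(0 + 4))*(-109 - 149) = (3 - (-2 + 3)*(0 + 4))*(-109 - 149) = (3 - 4)*(-258) = -1*(-258) = 258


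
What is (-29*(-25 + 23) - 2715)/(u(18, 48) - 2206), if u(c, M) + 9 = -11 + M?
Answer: 2657/2178 ≈ 1.2199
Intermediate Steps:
u(c, M) = -20 + M (u(c, M) = -9 + (-11 + M) = -20 + M)
(-29*(-25 + 23) - 2715)/(u(18, 48) - 2206) = (-29*(-25 + 23) - 2715)/((-20 + 48) - 2206) = (-29*(-2) - 2715)/(28 - 2206) = (58 - 2715)/(-2178) = -2657*(-1/2178) = 2657/2178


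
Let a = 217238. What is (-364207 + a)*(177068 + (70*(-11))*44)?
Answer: -21044197172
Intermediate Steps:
(-364207 + a)*(177068 + (70*(-11))*44) = (-364207 + 217238)*(177068 + (70*(-11))*44) = -146969*(177068 - 770*44) = -146969*(177068 - 33880) = -146969*143188 = -21044197172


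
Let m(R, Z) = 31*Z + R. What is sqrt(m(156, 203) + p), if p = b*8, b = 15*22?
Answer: sqrt(9089) ≈ 95.336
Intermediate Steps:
b = 330
m(R, Z) = R + 31*Z
p = 2640 (p = 330*8 = 2640)
sqrt(m(156, 203) + p) = sqrt((156 + 31*203) + 2640) = sqrt((156 + 6293) + 2640) = sqrt(6449 + 2640) = sqrt(9089)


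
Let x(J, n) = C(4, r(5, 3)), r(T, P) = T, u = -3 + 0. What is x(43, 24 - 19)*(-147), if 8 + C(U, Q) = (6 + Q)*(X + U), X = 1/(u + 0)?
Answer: -4753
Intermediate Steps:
u = -3
X = -⅓ (X = 1/(-3 + 0) = 1/(-3) = -⅓ ≈ -0.33333)
C(U, Q) = -8 + (6 + Q)*(-⅓ + U)
x(J, n) = 97/3 (x(J, n) = -10 + 6*4 - ⅓*5 + 5*4 = -10 + 24 - 5/3 + 20 = 97/3)
x(43, 24 - 19)*(-147) = (97/3)*(-147) = -4753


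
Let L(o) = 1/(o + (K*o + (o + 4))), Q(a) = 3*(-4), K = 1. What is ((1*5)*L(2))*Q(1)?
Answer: -6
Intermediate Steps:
Q(a) = -12
L(o) = 1/(4 + 3*o) (L(o) = 1/(o + (1*o + (o + 4))) = 1/(o + (o + (4 + o))) = 1/(o + (4 + 2*o)) = 1/(4 + 3*o))
((1*5)*L(2))*Q(1) = ((1*5)/(4 + 3*2))*(-12) = (5/(4 + 6))*(-12) = (5/10)*(-12) = (5*(1/10))*(-12) = (1/2)*(-12) = -6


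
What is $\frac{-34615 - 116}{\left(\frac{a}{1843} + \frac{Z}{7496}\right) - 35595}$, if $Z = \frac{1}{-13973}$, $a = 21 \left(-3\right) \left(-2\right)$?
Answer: $\frac{6704429991266664}{6871202302807915} \approx 0.97573$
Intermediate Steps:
$a = 126$ ($a = \left(-63\right) \left(-2\right) = 126$)
$Z = - \frac{1}{13973} \approx -7.1567 \cdot 10^{-5}$
$\frac{-34615 - 116}{\left(\frac{a}{1843} + \frac{Z}{7496}\right) - 35595} = \frac{-34615 - 116}{\left(\frac{126}{1843} - \frac{1}{13973 \cdot 7496}\right) - 35595} = - \frac{34731}{\left(126 \cdot \frac{1}{1843} - \frac{1}{104741608}\right) - 35595} = - \frac{34731}{\left(\frac{126}{1843} - \frac{1}{104741608}\right) - 35595} = - \frac{34731}{\frac{13197440765}{193038783544} - 35595} = - \frac{34731}{- \frac{6871202302807915}{193038783544}} = \left(-34731\right) \left(- \frac{193038783544}{6871202302807915}\right) = \frac{6704429991266664}{6871202302807915}$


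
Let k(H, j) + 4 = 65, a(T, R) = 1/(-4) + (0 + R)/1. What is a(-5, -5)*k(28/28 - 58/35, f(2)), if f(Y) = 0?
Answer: -1281/4 ≈ -320.25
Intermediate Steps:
a(T, R) = -¼ + R (a(T, R) = 1*(-¼) + R*1 = -¼ + R)
k(H, j) = 61 (k(H, j) = -4 + 65 = 61)
a(-5, -5)*k(28/28 - 58/35, f(2)) = (-¼ - 5)*61 = -21/4*61 = -1281/4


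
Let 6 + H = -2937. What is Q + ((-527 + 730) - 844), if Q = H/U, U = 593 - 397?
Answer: -128579/196 ≈ -656.02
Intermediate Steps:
H = -2943 (H = -6 - 2937 = -2943)
U = 196
Q = -2943/196 ≈ -15.015
Q + ((-527 + 730) - 844) = -2943/196 + ((-527 + 730) - 844) = -2943/196 + (203 - 844) = -2943/196 - 641 = -128579/196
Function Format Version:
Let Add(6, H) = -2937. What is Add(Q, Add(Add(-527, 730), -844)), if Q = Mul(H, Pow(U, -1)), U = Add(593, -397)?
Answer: Rational(-128579, 196) ≈ -656.02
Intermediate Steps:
H = -2943 (H = Add(-6, -2937) = -2943)
U = 196
Q = Rational(-2943, 196) (Q = Mul(-2943, Pow(196, -1)) = Mul(-2943, Rational(1, 196)) = Rational(-2943, 196) ≈ -15.015)
Add(Q, Add(Add(-527, 730), -844)) = Add(Rational(-2943, 196), Add(Add(-527, 730), -844)) = Add(Rational(-2943, 196), Add(203, -844)) = Add(Rational(-2943, 196), -641) = Rational(-128579, 196)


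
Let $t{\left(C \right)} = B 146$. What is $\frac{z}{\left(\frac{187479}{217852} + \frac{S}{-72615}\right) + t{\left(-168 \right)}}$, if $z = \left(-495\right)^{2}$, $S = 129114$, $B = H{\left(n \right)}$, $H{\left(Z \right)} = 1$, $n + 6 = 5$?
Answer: $\frac{1292043204391500}{765035733179} \approx 1688.9$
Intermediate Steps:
$n = -1$ ($n = -6 + 5 = -1$)
$B = 1$
$t{\left(C \right)} = 146$ ($t{\left(C \right)} = 1 \cdot 146 = 146$)
$z = 245025$
$\frac{z}{\left(\frac{187479}{217852} + \frac{S}{-72615}\right) + t{\left(-168 \right)}} = \frac{245025}{\left(\frac{187479}{217852} + \frac{129114}{-72615}\right) + 146} = \frac{245025}{\left(187479 \cdot \frac{1}{217852} + 129114 \left(- \frac{1}{72615}\right)\right) + 146} = \frac{245025}{\left(\frac{187479}{217852} - \frac{43038}{24205}\right) + 146} = \frac{245025}{- \frac{4837985181}{5273107660} + 146} = \frac{245025}{\frac{765035733179}{5273107660}} = 245025 \cdot \frac{5273107660}{765035733179} = \frac{1292043204391500}{765035733179}$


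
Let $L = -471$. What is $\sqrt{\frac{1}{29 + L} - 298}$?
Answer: $\frac{i \sqrt{58218914}}{442} \approx 17.263 i$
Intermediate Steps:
$\sqrt{\frac{1}{29 + L} - 298} = \sqrt{\frac{1}{29 - 471} - 298} = \sqrt{\frac{1}{-442} - 298} = \sqrt{- \frac{1}{442} - 298} = \sqrt{- \frac{131717}{442}} = \frac{i \sqrt{58218914}}{442}$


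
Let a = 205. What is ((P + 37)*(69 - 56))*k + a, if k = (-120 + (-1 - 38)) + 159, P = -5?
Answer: 205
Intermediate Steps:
k = 0 (k = (-120 - 39) + 159 = -159 + 159 = 0)
((P + 37)*(69 - 56))*k + a = ((-5 + 37)*(69 - 56))*0 + 205 = (32*13)*0 + 205 = 416*0 + 205 = 0 + 205 = 205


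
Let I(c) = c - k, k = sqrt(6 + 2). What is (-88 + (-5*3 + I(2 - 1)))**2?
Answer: 10412 + 408*sqrt(2) ≈ 10989.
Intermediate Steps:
k = 2*sqrt(2) (k = sqrt(8) = 2*sqrt(2) ≈ 2.8284)
I(c) = c - 2*sqrt(2)
(-88 + (-5*3 + I(2 - 1)))**2 = (-88 + (-5*3 + ((2 - 1) - 2*sqrt(2))))**2 = (-88 + (-15 + (1 - 2*sqrt(2))))**2 = (-88 + (-14 - 2*sqrt(2)))**2 = (-102 - 2*sqrt(2))**2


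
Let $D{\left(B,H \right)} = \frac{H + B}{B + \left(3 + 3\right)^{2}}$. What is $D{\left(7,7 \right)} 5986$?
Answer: $\frac{83804}{43} \approx 1948.9$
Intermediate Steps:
$D{\left(B,H \right)} = \frac{B + H}{36 + B}$ ($D{\left(B,H \right)} = \frac{B + H}{B + 6^{2}} = \frac{B + H}{B + 36} = \frac{B + H}{36 + B}$)
$D{\left(7,7 \right)} 5986 = \frac{7 + 7}{36 + 7} \cdot 5986 = \frac{1}{43} \cdot 14 \cdot 5986 = \frac{14}{43} \cdot 5986 = \frac{83804}{43}$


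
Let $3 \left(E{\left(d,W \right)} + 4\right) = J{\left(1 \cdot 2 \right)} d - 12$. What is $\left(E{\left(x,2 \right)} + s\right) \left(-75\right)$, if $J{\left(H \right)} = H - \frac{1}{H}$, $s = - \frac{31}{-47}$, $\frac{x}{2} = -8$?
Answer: $\frac{54075}{47} \approx 1150.5$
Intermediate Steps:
$x = -16$ ($x = 2 \left(-8\right) = -16$)
$s = \frac{31}{47}$ ($s = \left(-31\right) \left(- \frac{1}{47}\right) = \frac{31}{47} \approx 0.65957$)
$E{\left(d,W \right)} = -8 + \frac{d}{2}$ ($E{\left(d,W \right)} = -4 + \frac{\left(1 \cdot 2 - \frac{1}{1 \cdot 2}\right) d - 12}{3} = -4 + \frac{\left(2 - \frac{1}{2}\right) d - 12}{3} = -4 + \frac{\frac{3 d}{2} - 12}{3} = -4 + \frac{-12 + \frac{3 d}{2}}{3} = -4 + \left(-4 + \frac{d}{2}\right) = -8 + \frac{d}{2}$)
$\left(E{\left(x,2 \right)} + s\right) \left(-75\right) = \left(\left(-8 + \frac{1}{2} \left(-16\right)\right) + \frac{31}{47}\right) \left(-75\right) = \left(\left(-8 - 8\right) + \frac{31}{47}\right) \left(-75\right) = \left(-16 + \frac{31}{47}\right) \left(-75\right) = \left(- \frac{721}{47}\right) \left(-75\right) = \frac{54075}{47}$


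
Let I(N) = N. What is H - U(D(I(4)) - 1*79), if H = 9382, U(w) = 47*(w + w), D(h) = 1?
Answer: 16714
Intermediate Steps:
U(w) = 94*w (U(w) = 47*(2*w) = 94*w)
H - U(D(I(4)) - 1*79) = 9382 - 94*(1 - 1*79) = 9382 - 94*(1 - 79) = 9382 - 94*(-78) = 9382 - 1*(-7332) = 9382 + 7332 = 16714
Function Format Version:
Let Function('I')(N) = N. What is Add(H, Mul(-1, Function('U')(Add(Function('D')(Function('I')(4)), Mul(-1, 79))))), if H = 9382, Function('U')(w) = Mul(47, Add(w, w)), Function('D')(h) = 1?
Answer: 16714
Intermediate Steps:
Function('U')(w) = Mul(94, w) (Function('U')(w) = Mul(47, Mul(2, w)) = Mul(94, w))
Add(H, Mul(-1, Function('U')(Add(Function('D')(Function('I')(4)), Mul(-1, 79))))) = Add(9382, Mul(-1, Mul(94, Add(1, Mul(-1, 79))))) = Add(9382, Mul(-1, Mul(94, Add(1, -79)))) = Add(9382, Mul(-1, Mul(94, -78))) = Add(9382, Mul(-1, -7332)) = Add(9382, 7332) = 16714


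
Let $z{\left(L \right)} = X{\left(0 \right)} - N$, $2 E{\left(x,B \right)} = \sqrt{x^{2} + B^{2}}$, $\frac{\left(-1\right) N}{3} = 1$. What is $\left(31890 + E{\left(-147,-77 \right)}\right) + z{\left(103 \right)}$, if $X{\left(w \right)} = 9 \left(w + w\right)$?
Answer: $31893 + \frac{7 \sqrt{562}}{2} \approx 31976.0$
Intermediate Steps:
$N = -3$ ($N = \left(-3\right) 1 = -3$)
$X{\left(w \right)} = 18 w$ ($X{\left(w \right)} = 9 \cdot 2 w = 18 w$)
$E{\left(x,B \right)} = \frac{\sqrt{B^{2} + x^{2}}}{2}$ ($E{\left(x,B \right)} = \frac{\sqrt{x^{2} + B^{2}}}{2} = \frac{\sqrt{B^{2} + x^{2}}}{2}$)
$z{\left(L \right)} = 3$ ($z{\left(L \right)} = 18 \cdot 0 - -3 = 0 + 3 = 3$)
$\left(31890 + E{\left(-147,-77 \right)}\right) + z{\left(103 \right)} = \left(31890 + \frac{\sqrt{\left(-77\right)^{2} + \left(-147\right)^{2}}}{2}\right) + 3 = \left(31890 + \frac{\sqrt{5929 + 21609}}{2}\right) + 3 = \left(31890 + \frac{\sqrt{27538}}{2}\right) + 3 = \left(31890 + \frac{7 \sqrt{562}}{2}\right) + 3 = 31893 + \frac{7 \sqrt{562}}{2}$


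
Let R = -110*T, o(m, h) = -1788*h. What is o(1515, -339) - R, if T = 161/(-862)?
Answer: 261234037/431 ≈ 6.0611e+5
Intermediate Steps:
T = -161/862 (T = 161*(-1/862) = -161/862 ≈ -0.18677)
R = 8855/431 (R = -110*(-161/862) = 8855/431 ≈ 20.545)
o(1515, -339) - R = -1788*(-339) - 1*8855/431 = 606132 - 8855/431 = 261234037/431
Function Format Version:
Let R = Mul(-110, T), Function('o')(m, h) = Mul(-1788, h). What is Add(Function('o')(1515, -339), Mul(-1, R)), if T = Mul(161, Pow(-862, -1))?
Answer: Rational(261234037, 431) ≈ 6.0611e+5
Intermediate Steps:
T = Rational(-161, 862) (T = Mul(161, Rational(-1, 862)) = Rational(-161, 862) ≈ -0.18677)
R = Rational(8855, 431) (R = Mul(-110, Rational(-161, 862)) = Rational(8855, 431) ≈ 20.545)
Add(Function('o')(1515, -339), Mul(-1, R)) = Add(Mul(-1788, -339), Mul(-1, Rational(8855, 431))) = Add(606132, Rational(-8855, 431)) = Rational(261234037, 431)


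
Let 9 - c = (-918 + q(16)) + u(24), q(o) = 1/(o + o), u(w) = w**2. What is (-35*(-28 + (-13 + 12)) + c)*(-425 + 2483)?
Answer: 44978619/16 ≈ 2.8112e+6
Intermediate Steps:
q(o) = 1/(2*o)
c = 11231/32 (c = 9 - ((-918 + (1/2)/16) + 24**2) = 9 - ((-918 + (1/2)*(1/16)) + 576) = 9 - ((-918 + 1/32) + 576) = 9 - (-29375/32 + 576) = 9 - 1*(-10943/32) = 9 + 10943/32 = 11231/32 ≈ 350.97)
(-35*(-28 + (-13 + 12)) + c)*(-425 + 2483) = (-35*(-28 + (-13 + 12)) + 11231/32)*(-425 + 2483) = (-35*(-28 - 1) + 11231/32)*2058 = (-35*(-29) + 11231/32)*2058 = (1015 + 11231/32)*2058 = (43711/32)*2058 = 44978619/16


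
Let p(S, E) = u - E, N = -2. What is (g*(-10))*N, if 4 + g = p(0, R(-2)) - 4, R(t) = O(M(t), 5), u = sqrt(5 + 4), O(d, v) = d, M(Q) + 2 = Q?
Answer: -20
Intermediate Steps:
M(Q) = -2 + Q
u = 3 (u = sqrt(9) = 3)
R(t) = -2 + t
p(S, E) = 3 - E
g = -1 (g = -4 + ((3 - (-2 - 2)) - 4) = -4 + ((3 - 1*(-4)) - 4) = -4 + ((3 + 4) - 4) = -4 + (7 - 4) = -4 + 3 = -1)
(g*(-10))*N = -1*(-10)*(-2) = 10*(-2) = -20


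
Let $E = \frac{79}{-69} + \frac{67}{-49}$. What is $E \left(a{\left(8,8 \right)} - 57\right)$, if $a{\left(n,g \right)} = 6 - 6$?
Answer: $\frac{161386}{1127} \approx 143.2$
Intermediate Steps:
$a{\left(n,g \right)} = 0$
$E = - \frac{8494}{3381}$ ($E = 79 \left(- \frac{1}{69}\right) + 67 \left(- \frac{1}{49}\right) = - \frac{79}{69} - \frac{67}{49} = - \frac{8494}{3381} \approx -2.5123$)
$E \left(a{\left(8,8 \right)} - 57\right) = - \frac{8494 \left(0 - 57\right)}{3381} = \left(- \frac{8494}{3381}\right) \left(-57\right) = \frac{161386}{1127}$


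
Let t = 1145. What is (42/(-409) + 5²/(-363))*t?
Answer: -29164295/148467 ≈ -196.44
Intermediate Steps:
(42/(-409) + 5²/(-363))*t = (42/(-409) + 5²/(-363))*1145 = (42*(-1/409) + 25*(-1/363))*1145 = (-42/409 - 25/363)*1145 = -25471/148467*1145 = -29164295/148467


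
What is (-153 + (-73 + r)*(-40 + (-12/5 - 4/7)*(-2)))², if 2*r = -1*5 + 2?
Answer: 6963735601/1225 ≈ 5.6847e+6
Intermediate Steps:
r = -3/2 (r = (-1*5 + 2)/2 = (-5 + 2)/2 = (½)*(-3) = -3/2 ≈ -1.5000)
(-153 + (-73 + r)*(-40 + (-12/5 - 4/7)*(-2)))² = (-153 + (-73 - 3/2)*(-40 + (-12/5 - 4/7)*(-2)))² = (-153 - 149*(-40 + (-12*⅕ - 4*⅐)*(-2))/2)² = (-153 - 149*(-40 + (-12/5 - 4/7)*(-2))/2)² = (-153 - 149*(-40 - 104/35*(-2))/2)² = (-153 - 149*(-40 + 208/35)/2)² = (-153 - 149/2*(-1192/35))² = (-153 + 88804/35)² = (83449/35)² = 6963735601/1225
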